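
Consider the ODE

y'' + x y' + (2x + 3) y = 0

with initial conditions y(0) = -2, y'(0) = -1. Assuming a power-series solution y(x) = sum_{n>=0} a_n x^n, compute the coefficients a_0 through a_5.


Ansatz: y(x) = sum_{n>=0} a_n x^n, so y'(x) = sum_{n>=1} n a_n x^(n-1) and y''(x) = sum_{n>=2} n(n-1) a_n x^(n-2).
Substitute into P(x) y'' + Q(x) y' + R(x) y = 0 with P(x) = 1, Q(x) = x, R(x) = 2x + 3, and match powers of x.
Initial conditions: a_0 = -2, a_1 = -1.
Setting the coefficient of each power of x to zero and solving order by order (substituting the coefficients already found):
  x^0: 2 a_2 + 3 a_0 = 0  ->  2 a_2 = -3 a_0 = 6  ->  a_2 = 3
  x^1: 6 a_3 + 4 a_1 + 2 a_0 = 0  ->  6 a_3 = -4 a_1 - 2 a_0 = 8  ->  a_3 = 4/3
  x^2: 12 a_4 + 5 a_2 + 2 a_1 = 0  ->  12 a_4 = -5 a_2 - 2 a_1 = -13  ->  a_4 = -13/12
  x^3: 20 a_5 + 6 a_3 + 2 a_2 = 0  ->  20 a_5 = -6 a_3 - 2 a_2 = -14  ->  a_5 = -7/10
Truncated series: y(x) = -2 - x + 3 x^2 + (4/3) x^3 - (13/12) x^4 - (7/10) x^5 + O(x^6).

a_0 = -2; a_1 = -1; a_2 = 3; a_3 = 4/3; a_4 = -13/12; a_5 = -7/10


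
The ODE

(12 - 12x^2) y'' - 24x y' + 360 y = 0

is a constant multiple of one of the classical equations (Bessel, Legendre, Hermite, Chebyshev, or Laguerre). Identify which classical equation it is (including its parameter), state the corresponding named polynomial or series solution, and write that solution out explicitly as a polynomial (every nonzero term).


All three coefficients share the factor 12; dividing through by 12 gives  (1 - x^2) y'' - 2x y' + 30 y = 0.
This matches the Legendre equation (1 - x^2) y'' - 2x y' + n(n+1) y = 0 (note the -2x y' term) with n(n+1) = 30, so n = 5; the polynomial solution is P_5(x).
With y = sum_k a_k x^k, matching x^k gives (k+2)(k+1) a_{k+2} = [k(k+1) - n(n+1)] a_k = (k - 5)(k + 6) a_k. The right side vanishes at k = 5, so the series with the parity of 5 terminates at degree 5.
Standard normalization (P_n(1) = 1): leading coefficient (2n)!/(2^n (n!)^2) = 3628800/(32*14400) = 63/8, so a_5 = 63/8. Work downward with a_k = (k+1)(k+2) a_{k+2} / ((k - 5)(k + 6)):
  a_3 = (4)(5)(63/8) / ((3 - 5)(3 + 6)) = (315/2)/(-18) = -35/4
  a_1 = (2)(3)(-35/4) / ((1 - 5)(1 + 6)) = (-105/2)/(-28) = 15/8
Hence P_5(x) = 63 x^5/8 - 35 x^3/4 + 15 x/8.

P_5(x); series = 63 x^5/8 - 35 x^3/4 + 15 x/8


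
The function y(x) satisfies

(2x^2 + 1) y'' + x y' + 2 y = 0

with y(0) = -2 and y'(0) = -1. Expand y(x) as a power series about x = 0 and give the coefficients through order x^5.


Ansatz: y(x) = sum_{n>=0} a_n x^n, so y'(x) = sum_{n>=1} n a_n x^(n-1) and y''(x) = sum_{n>=2} n(n-1) a_n x^(n-2).
Substitute into P(x) y'' + Q(x) y' + R(x) y = 0 with P(x) = 2x^2 + 1, Q(x) = x, R(x) = 2, and match powers of x.
Initial conditions: a_0 = -2, a_1 = -1.
Setting the coefficient of each power of x to zero and solving order by order (substituting the coefficients already found):
  x^0: 2 a_2 + 2 a_0 = 0  ->  2 a_2 = -2 a_0 = 4  ->  a_2 = 2
  x^1: 6 a_3 + 3 a_1 = 0  ->  6 a_3 = -3 a_1 = 3  ->  a_3 = 1/2
  x^2: 12 a_4 + 8 a_2 = 0  ->  12 a_4 = -8 a_2 = -16  ->  a_4 = -4/3
  x^3: 20 a_5 + 17 a_3 = 0  ->  20 a_5 = -17 a_3 = -17/2  ->  a_5 = -17/40
Truncated series: y(x) = -2 - x + 2 x^2 + (1/2) x^3 - (4/3) x^4 - (17/40) x^5 + O(x^6).

a_0 = -2; a_1 = -1; a_2 = 2; a_3 = 1/2; a_4 = -4/3; a_5 = -17/40


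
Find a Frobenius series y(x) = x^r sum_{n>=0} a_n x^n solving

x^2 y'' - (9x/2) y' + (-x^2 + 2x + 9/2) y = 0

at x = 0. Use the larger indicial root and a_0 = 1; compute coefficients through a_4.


Write in Frobenius form y'' + (p(x)/x) y' + (q(x)/x^2) y = 0:
  p(x) = -9/2,  q(x) = -x^2 + 2x + 9/2.
Indicial equation: r(r-1) + (-9/2) r + (9/2) = 0 -> roots r_1 = 9/2, r_2 = 1.
Take r = r_1 = 9/2. Let y(x) = x^r sum_{n>=0} a_n x^n with a_0 = 1.
Substitute y = x^r sum a_n x^n and match x^{r+n}. The recurrence is
  D(n) a_n + 2 a_{n-1} - 1 a_{n-2} = 0,  where D(n) = (r+n)(r+n-1) + (-9/2)(r+n) + (9/2).
  a_n = [-2 a_{n-1} + 1 a_{n-2}] / D(n).
Since the indicial polynomial factors as (r - r_1)(r - r_2), D(n) = (r_1 + n - r_1)(r_1 + n - r_2) = n(n + 7/2).
Evaluating step by step (a_0 = 1):
  n = 1: D(1) = 1(1 + 7/2) = 9/2; numerator = -2(1) = -2; a_1 = (-2)/(9/2) = -4/9
  n = 2: D(2) = 2(2 + 7/2) = 11; numerator = -2(-4/9) + 1(1) = 17/9; a_2 = (17/9)/(11) = 17/99
  n = 3: D(3) = 3(3 + 7/2) = 39/2; numerator = -2(17/99) + 1(-4/9) = -26/33; a_3 = (-26/33)/(39/2) = -4/99
  n = 4: D(4) = 4(4 + 7/2) = 30; numerator = -2(-4/99) + 1(17/99) = 25/99; a_4 = (25/99)/(30) = 5/594

r = 9/2; a_0 = 1; a_1 = -4/9; a_2 = 17/99; a_3 = -4/99; a_4 = 5/594


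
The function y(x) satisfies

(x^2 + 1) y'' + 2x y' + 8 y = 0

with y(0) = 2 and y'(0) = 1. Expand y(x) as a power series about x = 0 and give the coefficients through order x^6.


Ansatz: y(x) = sum_{n>=0} a_n x^n, so y'(x) = sum_{n>=1} n a_n x^(n-1) and y''(x) = sum_{n>=2} n(n-1) a_n x^(n-2).
Substitute into P(x) y'' + Q(x) y' + R(x) y = 0 with P(x) = x^2 + 1, Q(x) = 2x, R(x) = 8, and match powers of x.
Initial conditions: a_0 = 2, a_1 = 1.
Setting the coefficient of each power of x to zero and solving order by order (substituting the coefficients already found):
  x^0: 2 a_2 + 8 a_0 = 0  ->  2 a_2 = -8 a_0 = -16  ->  a_2 = -8
  x^1: 6 a_3 + 10 a_1 = 0  ->  6 a_3 = -10 a_1 = -10  ->  a_3 = -5/3
  x^2: 12 a_4 + 14 a_2 = 0  ->  12 a_4 = -14 a_2 = 112  ->  a_4 = 28/3
  x^3: 20 a_5 + 20 a_3 = 0  ->  20 a_5 = -20 a_3 = 100/3  ->  a_5 = 5/3
  x^4: 30 a_6 + 28 a_4 = 0  ->  30 a_6 = -28 a_4 = -784/3  ->  a_6 = -392/45
Truncated series: y(x) = 2 + x - 8 x^2 - (5/3) x^3 + (28/3) x^4 + (5/3) x^5 - (392/45) x^6 + O(x^7).

a_0 = 2; a_1 = 1; a_2 = -8; a_3 = -5/3; a_4 = 28/3; a_5 = 5/3; a_6 = -392/45


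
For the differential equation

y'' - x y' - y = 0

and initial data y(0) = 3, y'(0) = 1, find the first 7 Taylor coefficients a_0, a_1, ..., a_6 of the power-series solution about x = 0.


Ansatz: y(x) = sum_{n>=0} a_n x^n, so y'(x) = sum_{n>=1} n a_n x^(n-1) and y''(x) = sum_{n>=2} n(n-1) a_n x^(n-2).
Substitute into P(x) y'' + Q(x) y' + R(x) y = 0 with P(x) = 1, Q(x) = -x, R(x) = -1, and match powers of x.
Initial conditions: a_0 = 3, a_1 = 1.
Setting the coefficient of each power of x to zero and solving order by order (substituting the coefficients already found):
  x^0: 2 a_2 - a_0 = 0  ->  2 a_2 = a_0 = 3  ->  a_2 = 3/2
  x^1: 6 a_3 - 2 a_1 = 0  ->  6 a_3 = 2 a_1 = 2  ->  a_3 = 1/3
  x^2: 12 a_4 - 3 a_2 = 0  ->  12 a_4 = 3 a_2 = 9/2  ->  a_4 = 3/8
  x^3: 20 a_5 - 4 a_3 = 0  ->  20 a_5 = 4 a_3 = 4/3  ->  a_5 = 1/15
  x^4: 30 a_6 - 5 a_4 = 0  ->  30 a_6 = 5 a_4 = 15/8  ->  a_6 = 1/16
Truncated series: y(x) = 3 + x + (3/2) x^2 + (1/3) x^3 + (3/8) x^4 + (1/15) x^5 + (1/16) x^6 + O(x^7).

a_0 = 3; a_1 = 1; a_2 = 3/2; a_3 = 1/3; a_4 = 3/8; a_5 = 1/15; a_6 = 1/16


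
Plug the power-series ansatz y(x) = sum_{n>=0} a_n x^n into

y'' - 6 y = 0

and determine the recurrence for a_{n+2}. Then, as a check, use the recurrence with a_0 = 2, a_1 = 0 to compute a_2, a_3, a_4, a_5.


Substitute y = sum_n a_n x^n into y'' + (const) y = 0.
y''(x) = sum_{n>=0} (n+2)(n+1) a_{n+2} x^n.
The ODE becomes sum_n [(n+2)(n+1) a_{n+2} - 6 a_n] x^n = 0.
Setting each coefficient to zero gives the recurrence:
  (n+2)(n+1) a_{n+2} - 6 a_n = 0,
  a_{n+2} = 6 / ((n+1)(n+2)) a_n.

Check with a_0 = 2, a_1 = 0 (apply the recurrence for n = 0, 1, 2, 3): a_0 = 2, a_1 = 0, a_2 = 6, a_3 = 0, a_4 = 3, a_5 = 0.

a_{n+2} = 6/((n+1)(n+2)) * a_n; check: a_0 = 2, a_1 = 0, a_2 = 6, a_3 = 0, a_4 = 3, a_5 = 0


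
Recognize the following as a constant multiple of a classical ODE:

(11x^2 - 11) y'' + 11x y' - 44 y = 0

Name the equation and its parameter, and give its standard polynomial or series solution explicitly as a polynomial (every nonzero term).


All three coefficients share the factor -11; dividing through by -11 gives  (1 - x^2) y'' - x y' + 4 y = 0.
This matches the Chebyshev equation (1 - x^2) y'' - x y' + n^2 y = 0 (note the -x y' term, not -2x y') with n^2 = 4, so n = 2; the polynomial solution is T_2(x).
With y = sum_k a_k x^k, matching x^k gives (k+2)(k+1) a_{k+2} = (k^2 - n^2) a_k = (k - 2)(k + 2) a_k. The right side vanishes at k = 2, so the series with the parity of 2 terminates at degree 2.
Standard normalization: leading coefficient of T_n is 2^(n-1), so a_2 = 2^1 = 2. Work downward with a_k = (k+1)(k+2) a_{k+2} / ((k - 2)(k + 2)):
  a_0 = (1)(2)(2) / ((0 - 2)(0 + 2)) = 4/(-4) = -1
Hence T_2(x) = 2 x^2 - 1.

T_2(x); series = 2 x^2 - 1


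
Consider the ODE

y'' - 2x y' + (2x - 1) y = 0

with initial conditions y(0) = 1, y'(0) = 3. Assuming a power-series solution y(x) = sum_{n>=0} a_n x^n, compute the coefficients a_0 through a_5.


Ansatz: y(x) = sum_{n>=0} a_n x^n, so y'(x) = sum_{n>=1} n a_n x^(n-1) and y''(x) = sum_{n>=2} n(n-1) a_n x^(n-2).
Substitute into P(x) y'' + Q(x) y' + R(x) y = 0 with P(x) = 1, Q(x) = -2x, R(x) = 2x - 1, and match powers of x.
Initial conditions: a_0 = 1, a_1 = 3.
Setting the coefficient of each power of x to zero and solving order by order (substituting the coefficients already found):
  x^0: 2 a_2 - a_0 = 0  ->  2 a_2 = a_0 = 1  ->  a_2 = 1/2
  x^1: 6 a_3 - 3 a_1 + 2 a_0 = 0  ->  6 a_3 = 3 a_1 - 2 a_0 = 7  ->  a_3 = 7/6
  x^2: 12 a_4 - 5 a_2 + 2 a_1 = 0  ->  12 a_4 = 5 a_2 - 2 a_1 = -7/2  ->  a_4 = -7/24
  x^3: 20 a_5 - 7 a_3 + 2 a_2 = 0  ->  20 a_5 = 7 a_3 - 2 a_2 = 43/6  ->  a_5 = 43/120
Truncated series: y(x) = 1 + 3 x + (1/2) x^2 + (7/6) x^3 - (7/24) x^4 + (43/120) x^5 + O(x^6).

a_0 = 1; a_1 = 3; a_2 = 1/2; a_3 = 7/6; a_4 = -7/24; a_5 = 43/120


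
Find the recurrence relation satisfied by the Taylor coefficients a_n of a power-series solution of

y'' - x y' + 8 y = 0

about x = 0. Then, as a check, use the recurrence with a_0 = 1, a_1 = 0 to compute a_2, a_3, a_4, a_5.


Substitute y = sum_n a_n x^n.
y''(x) has coefficient (n+2)(n+1) a_{n+2} at x^n;
-x y'(x) has coefficient -n a_n at x^n (shift);
8 y(x) has coefficient 8 a_n at x^n.
Matching x^n: (n+2)(n+1) a_{n+2} + (-n + 8) a_n = 0.
Thus a_{n+2} = (n - 8) / ((n+1)(n+2)) * a_n.

Check with a_0 = 1, a_1 = 0 (apply the recurrence for n = 0, 1, 2, 3): a_0 = 1, a_1 = 0, a_2 = -4, a_3 = 0, a_4 = 2, a_5 = 0.

a_(n+2) = (n - 8) / ((n+1)(n+2)) * a_n; check: a_0 = 1, a_1 = 0, a_2 = -4, a_3 = 0, a_4 = 2, a_5 = 0


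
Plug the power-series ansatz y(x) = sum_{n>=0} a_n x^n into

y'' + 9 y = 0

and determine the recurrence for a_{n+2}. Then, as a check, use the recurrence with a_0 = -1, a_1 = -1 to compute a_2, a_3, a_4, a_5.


Substitute y = sum_n a_n x^n into y'' + (const) y = 0.
y''(x) = sum_{n>=0} (n+2)(n+1) a_{n+2} x^n.
The ODE becomes sum_n [(n+2)(n+1) a_{n+2} + 9 a_n] x^n = 0.
Setting each coefficient to zero gives the recurrence:
  (n+2)(n+1) a_{n+2} + 9 a_n = 0,
  a_{n+2} = -9 / ((n+1)(n+2)) a_n.

Check with a_0 = -1, a_1 = -1 (apply the recurrence for n = 0, 1, 2, 3): a_0 = -1, a_1 = -1, a_2 = 9/2, a_3 = 3/2, a_4 = -27/8, a_5 = -27/40.

a_{n+2} = -9/((n+1)(n+2)) * a_n; check: a_0 = -1, a_1 = -1, a_2 = 9/2, a_3 = 3/2, a_4 = -27/8, a_5 = -27/40


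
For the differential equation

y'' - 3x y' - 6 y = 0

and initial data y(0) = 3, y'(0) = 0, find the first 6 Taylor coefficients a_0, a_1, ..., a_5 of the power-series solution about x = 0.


Ansatz: y(x) = sum_{n>=0} a_n x^n, so y'(x) = sum_{n>=1} n a_n x^(n-1) and y''(x) = sum_{n>=2} n(n-1) a_n x^(n-2).
Substitute into P(x) y'' + Q(x) y' + R(x) y = 0 with P(x) = 1, Q(x) = -3x, R(x) = -6, and match powers of x.
Initial conditions: a_0 = 3, a_1 = 0.
Setting the coefficient of each power of x to zero and solving order by order (substituting the coefficients already found):
  x^0: 2 a_2 - 6 a_0 = 0  ->  2 a_2 = 6 a_0 = 18  ->  a_2 = 9
  x^1: 6 a_3 - 9 a_1 = 0  ->  6 a_3 = 9 a_1 = 0  ->  a_3 = 0
  x^2: 12 a_4 - 12 a_2 = 0  ->  12 a_4 = 12 a_2 = 108  ->  a_4 = 9
  x^3: 20 a_5 - 15 a_3 = 0  ->  20 a_5 = 15 a_3 = 0  ->  a_5 = 0
Truncated series: y(x) = 3 + 9 x^2 + 9 x^4 + O(x^6).

a_0 = 3; a_1 = 0; a_2 = 9; a_3 = 0; a_4 = 9; a_5 = 0


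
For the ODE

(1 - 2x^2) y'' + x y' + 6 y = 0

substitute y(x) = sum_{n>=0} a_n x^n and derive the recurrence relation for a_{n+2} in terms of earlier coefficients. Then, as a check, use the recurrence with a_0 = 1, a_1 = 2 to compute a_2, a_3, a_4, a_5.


Substitute y = sum_n a_n x^n.
(1 - 2 x^2) y'' contributes (n+2)(n+1) a_{n+2} - 2 n(n-1) a_n at x^n.
x y'(x) contributes n a_n at x^n.
6 y(x) contributes 6 a_n at x^n.
Matching x^n: (n+2)(n+1) a_{n+2} + (-2 n(n-1) + n + 6) a_n = 0.
Thus a_{n+2} = (2 n(n-1) - n - 6) / ((n+1)(n+2)) * a_n.

Check with a_0 = 1, a_1 = 2 (apply the recurrence for n = 0, 1, 2, 3): a_0 = 1, a_1 = 2, a_2 = -3, a_3 = -7/3, a_4 = 1, a_5 = -7/20.

a_(n+2) = (2 n(n-1) - n - 6) / ((n+1)(n+2)) * a_n; check: a_0 = 1, a_1 = 2, a_2 = -3, a_3 = -7/3, a_4 = 1, a_5 = -7/20


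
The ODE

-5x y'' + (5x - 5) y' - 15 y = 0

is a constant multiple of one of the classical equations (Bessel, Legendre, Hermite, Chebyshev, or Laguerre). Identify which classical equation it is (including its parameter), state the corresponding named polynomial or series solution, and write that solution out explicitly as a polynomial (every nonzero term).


All three coefficients share the factor -5; dividing through by -5 gives  x y'' + (1 - x) y' + 3 y = 0.
This matches the Laguerre equation x y'' + (1 - x) y' + n y = 0 with n = 3; the polynomial solution is L_3(x).
With y = sum_k a_k x^k, matching x^k gives (k+1)k a_{k+1} + (k+1) a_{k+1} - k a_k + n a_k = 0, i.e. (k+1)^2 a_{k+1} = (k - n) a_k = (k - 3) a_k. The right side vanishes at k = 3, so the series terminates at degree 3.
Standard normalization L_n(0) = 1 gives a_0 = 1. Work upward with a_{k+1} = (k - 3) a_k / (k+1)^2:
  a_1 = (0 - 3)(1) / 1^2 = -3/1 = -3
  a_2 = (1 - 3)(-3) / 2^2 = 6/4 = 3/2
  a_3 = (2 - 3)(3/2) / 3^2 = (-3/2)/9 = -1/6
Hence L_3(x) = -x^3/6 + 3 x^2/2 - 3 x + 1.

L_3(x); series = -x^3/6 + 3 x^2/2 - 3 x + 1


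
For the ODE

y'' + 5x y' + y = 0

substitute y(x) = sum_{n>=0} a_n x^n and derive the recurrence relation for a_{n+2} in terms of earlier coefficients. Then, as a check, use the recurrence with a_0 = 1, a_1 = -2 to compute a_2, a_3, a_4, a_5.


Substitute y = sum_n a_n x^n.
y''(x) has coefficient (n+2)(n+1) a_{n+2} at x^n;
5 x y'(x) has coefficient 5 n a_n at x^n (shift);
y(x) has coefficient 1 a_n at x^n.
Matching x^n: (n+2)(n+1) a_{n+2} + (5n + 1) a_n = 0.
Thus a_{n+2} = (-5n - 1) / ((n+1)(n+2)) * a_n.

Check with a_0 = 1, a_1 = -2 (apply the recurrence for n = 0, 1, 2, 3): a_0 = 1, a_1 = -2, a_2 = -1/2, a_3 = 2, a_4 = 11/24, a_5 = -8/5.

a_(n+2) = (-5n - 1) / ((n+1)(n+2)) * a_n; check: a_0 = 1, a_1 = -2, a_2 = -1/2, a_3 = 2, a_4 = 11/24, a_5 = -8/5


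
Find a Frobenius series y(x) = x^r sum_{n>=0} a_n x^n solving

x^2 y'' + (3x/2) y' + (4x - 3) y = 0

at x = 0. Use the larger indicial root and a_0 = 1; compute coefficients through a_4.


Write in Frobenius form y'' + (p(x)/x) y' + (q(x)/x^2) y = 0:
  p(x) = 3/2,  q(x) = 4x - 3.
Indicial equation: r(r-1) + (3/2) r + (-3) = 0 -> roots r_1 = 3/2, r_2 = -2.
Take r = r_1 = 3/2. Let y(x) = x^r sum_{n>=0} a_n x^n with a_0 = 1.
Substitute y = x^r sum a_n x^n and match x^{r+n}. The recurrence is
  D(n) a_n + 4 a_{n-1} = 0,  where D(n) = (r+n)(r+n-1) + (3/2)(r+n) + (-3).
  a_n = -4 / D(n) * a_{n-1}.
Since the indicial polynomial factors as (r - r_1)(r - r_2), D(n) = (r_1 + n - r_1)(r_1 + n - r_2) = n(n + 7/2).
Evaluating step by step (a_0 = 1):
  n = 1: D(1) = 1(1 + 7/2) = 9/2; numerator = -4(1) = -4; a_1 = (-4)/(9/2) = -8/9
  n = 2: D(2) = 2(2 + 7/2) = 11; numerator = -4(-8/9) = 32/9; a_2 = (32/9)/(11) = 32/99
  n = 3: D(3) = 3(3 + 7/2) = 39/2; numerator = -4(32/99) = -128/99; a_3 = (-128/99)/(39/2) = -256/3861
  n = 4: D(4) = 4(4 + 7/2) = 30; numerator = -4(-256/3861) = 1024/3861; a_4 = (1024/3861)/(30) = 512/57915

r = 3/2; a_0 = 1; a_1 = -8/9; a_2 = 32/99; a_3 = -256/3861; a_4 = 512/57915


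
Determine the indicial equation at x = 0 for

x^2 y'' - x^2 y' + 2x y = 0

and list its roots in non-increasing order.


Divide by x^2 to reach normal form y'' + P_1(x) y' + P_2(x) y = 0 with P_1(x) = -1 and P_2(x) = 2/x.
x = 0 is a singular point because the y-coefficient 2/x has a pole at x = 0.
It is a regular singular point because x P_1(x) = p(x) = -x and x^2 P_2(x) = q(x) = 2x are polynomials, hence analytic at x = 0.
p(0) = 0,  q(0) = 0.
Indicial equation: r(r-1) + p(0) r + q(0) = 0, i.e. r^2 + (p(0) - 1) r + q(0) = 0, i.e. r^2 - 1 r = 0.
Discriminant: (-1)^2 - 4(0) = 1, so r = (1 ± 1)/2.
Solving: r_1 = 1, r_2 = 0.

indicial: r^2 - 1 r = 0; roots r_1 = 1, r_2 = 0


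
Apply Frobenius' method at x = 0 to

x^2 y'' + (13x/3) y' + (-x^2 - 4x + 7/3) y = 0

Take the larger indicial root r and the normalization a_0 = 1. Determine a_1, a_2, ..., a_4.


Write in Frobenius form y'' + (p(x)/x) y' + (q(x)/x^2) y = 0:
  p(x) = 13/3,  q(x) = -x^2 - 4x + 7/3.
Indicial equation: r(r-1) + (13/3) r + (7/3) = 0 -> roots r_1 = -1, r_2 = -7/3.
Take r = r_1 = -1. Let y(x) = x^r sum_{n>=0} a_n x^n with a_0 = 1.
Substitute y = x^r sum a_n x^n and match x^{r+n}. The recurrence is
  D(n) a_n - 4 a_{n-1} - 1 a_{n-2} = 0,  where D(n) = (r+n)(r+n-1) + (13/3)(r+n) + (7/3).
  a_n = [4 a_{n-1} + 1 a_{n-2}] / D(n).
Since the indicial polynomial factors as (r - r_1)(r - r_2), D(n) = (r_1 + n - r_1)(r_1 + n - r_2) = n(n + 4/3).
Evaluating step by step (a_0 = 1):
  n = 1: D(1) = 1(1 + 4/3) = 7/3; numerator = 4(1) = 4; a_1 = (4)/(7/3) = 12/7
  n = 2: D(2) = 2(2 + 4/3) = 20/3; numerator = 4(12/7) + 1(1) = 55/7; a_2 = (55/7)/(20/3) = 33/28
  n = 3: D(3) = 3(3 + 4/3) = 13; numerator = 4(33/28) + 1(12/7) = 45/7; a_3 = (45/7)/(13) = 45/91
  n = 4: D(4) = 4(4 + 4/3) = 64/3; numerator = 4(45/91) + 1(33/28) = 1149/364; a_4 = (1149/364)/(64/3) = 3447/23296

r = -1; a_0 = 1; a_1 = 12/7; a_2 = 33/28; a_3 = 45/91; a_4 = 3447/23296


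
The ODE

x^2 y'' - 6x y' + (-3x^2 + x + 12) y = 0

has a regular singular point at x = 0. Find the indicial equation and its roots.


Divide by x^2 to reach normal form y'' + P_1(x) y' + P_2(x) y = 0 with P_1(x) = -6/x and P_2(x) = -3 + 1/x + 12/x^2.
x = 0 is a singular point because the y'-coefficient -6/x has a pole at x = 0 and the y-coefficient -3 + 1/x + 12/x^2 has a pole at x = 0.
It is a regular singular point because x P_1(x) = p(x) = -6 and x^2 P_2(x) = q(x) = -3x^2 + x + 12 are polynomials, hence analytic at x = 0.
p(0) = -6,  q(0) = 12.
Indicial equation: r(r-1) + p(0) r + q(0) = 0, i.e. r^2 + (p(0) - 1) r + q(0) = 0, i.e. r^2 - 7 r + 12 = 0.
Discriminant: (-7)^2 - 4(12) = 1, so r = (7 ± 1)/2.
Solving: r_1 = 4, r_2 = 3.

indicial: r^2 - 7 r + 12 = 0; roots r_1 = 4, r_2 = 3


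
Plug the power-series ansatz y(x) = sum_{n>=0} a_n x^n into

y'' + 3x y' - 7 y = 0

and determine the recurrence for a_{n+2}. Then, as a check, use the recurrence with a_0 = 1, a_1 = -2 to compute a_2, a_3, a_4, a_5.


Substitute y = sum_n a_n x^n.
y''(x) has coefficient (n+2)(n+1) a_{n+2} at x^n;
3 x y'(x) has coefficient 3 n a_n at x^n (shift);
-7 y(x) has coefficient -7 a_n at x^n.
Matching x^n: (n+2)(n+1) a_{n+2} + (3n - 7) a_n = 0.
Thus a_{n+2} = (-3n + 7) / ((n+1)(n+2)) * a_n.

Check with a_0 = 1, a_1 = -2 (apply the recurrence for n = 0, 1, 2, 3): a_0 = 1, a_1 = -2, a_2 = 7/2, a_3 = -4/3, a_4 = 7/24, a_5 = 2/15.

a_(n+2) = (-3n + 7) / ((n+1)(n+2)) * a_n; check: a_0 = 1, a_1 = -2, a_2 = 7/2, a_3 = -4/3, a_4 = 7/24, a_5 = 2/15


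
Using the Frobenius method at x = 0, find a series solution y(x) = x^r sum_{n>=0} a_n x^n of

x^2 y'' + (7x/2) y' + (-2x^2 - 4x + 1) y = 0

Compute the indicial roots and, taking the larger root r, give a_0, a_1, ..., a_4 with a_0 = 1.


Write in Frobenius form y'' + (p(x)/x) y' + (q(x)/x^2) y = 0:
  p(x) = 7/2,  q(x) = -2x^2 - 4x + 1.
Indicial equation: r(r-1) + (7/2) r + (1) = 0 -> roots r_1 = -1/2, r_2 = -2.
Take r = r_1 = -1/2. Let y(x) = x^r sum_{n>=0} a_n x^n with a_0 = 1.
Substitute y = x^r sum a_n x^n and match x^{r+n}. The recurrence is
  D(n) a_n - 4 a_{n-1} - 2 a_{n-2} = 0,  where D(n) = (r+n)(r+n-1) + (7/2)(r+n) + (1).
  a_n = [4 a_{n-1} + 2 a_{n-2}] / D(n).
Since the indicial polynomial factors as (r - r_1)(r - r_2), D(n) = (r_1 + n - r_1)(r_1 + n - r_2) = n(n + 3/2).
Evaluating step by step (a_0 = 1):
  n = 1: D(1) = 1(1 + 3/2) = 5/2; numerator = 4(1) = 4; a_1 = (4)/(5/2) = 8/5
  n = 2: D(2) = 2(2 + 3/2) = 7; numerator = 4(8/5) + 2(1) = 42/5; a_2 = (42/5)/(7) = 6/5
  n = 3: D(3) = 3(3 + 3/2) = 27/2; numerator = 4(6/5) + 2(8/5) = 8; a_3 = (8)/(27/2) = 16/27
  n = 4: D(4) = 4(4 + 3/2) = 22; numerator = 4(16/27) + 2(6/5) = 644/135; a_4 = (644/135)/(22) = 322/1485

r = -1/2; a_0 = 1; a_1 = 8/5; a_2 = 6/5; a_3 = 16/27; a_4 = 322/1485


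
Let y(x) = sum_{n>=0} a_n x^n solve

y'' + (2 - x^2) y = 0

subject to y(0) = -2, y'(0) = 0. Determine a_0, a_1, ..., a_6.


Ansatz: y(x) = sum_{n>=0} a_n x^n, so y'(x) = sum_{n>=1} n a_n x^(n-1) and y''(x) = sum_{n>=2} n(n-1) a_n x^(n-2).
Substitute into P(x) y'' + Q(x) y' + R(x) y = 0 with P(x) = 1, Q(x) = 0, R(x) = 2 - x^2, and match powers of x.
Initial conditions: a_0 = -2, a_1 = 0.
Setting the coefficient of each power of x to zero and solving order by order (substituting the coefficients already found):
  x^0: 2 a_2 + 2 a_0 = 0  ->  2 a_2 = -2 a_0 = 4  ->  a_2 = 2
  x^1: 6 a_3 + 2 a_1 = 0  ->  6 a_3 = -2 a_1 = 0  ->  a_3 = 0
  x^2: 12 a_4 + 2 a_2 - a_0 = 0  ->  12 a_4 = -2 a_2 + a_0 = -6  ->  a_4 = -1/2
  x^3: 20 a_5 + 2 a_3 - a_1 = 0  ->  20 a_5 = -2 a_3 + a_1 = 0  ->  a_5 = 0
  x^4: 30 a_6 + 2 a_4 - a_2 = 0  ->  30 a_6 = -2 a_4 + a_2 = 3  ->  a_6 = 1/10
Truncated series: y(x) = -2 + 2 x^2 - (1/2) x^4 + (1/10) x^6 + O(x^7).

a_0 = -2; a_1 = 0; a_2 = 2; a_3 = 0; a_4 = -1/2; a_5 = 0; a_6 = 1/10


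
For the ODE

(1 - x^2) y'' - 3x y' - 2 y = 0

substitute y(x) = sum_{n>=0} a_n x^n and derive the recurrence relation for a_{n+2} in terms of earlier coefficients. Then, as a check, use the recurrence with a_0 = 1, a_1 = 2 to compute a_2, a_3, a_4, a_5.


Substitute y = sum_n a_n x^n.
(1 - 1 x^2) y'' contributes (n+2)(n+1) a_{n+2} - n(n-1) a_n at x^n.
-3 x y'(x) contributes -3 n a_n at x^n.
-2 y(x) contributes -2 a_n at x^n.
Matching x^n: (n+2)(n+1) a_{n+2} + (-n(n-1) - 3 n - 2) a_n = 0.
Thus a_{n+2} = (n(n-1) + 3 n + 2) / ((n+1)(n+2)) * a_n.

Check with a_0 = 1, a_1 = 2 (apply the recurrence for n = 0, 1, 2, 3): a_0 = 1, a_1 = 2, a_2 = 1, a_3 = 5/3, a_4 = 5/6, a_5 = 17/12.

a_(n+2) = (n(n-1) + 3 n + 2) / ((n+1)(n+2)) * a_n; check: a_0 = 1, a_1 = 2, a_2 = 1, a_3 = 5/3, a_4 = 5/6, a_5 = 17/12


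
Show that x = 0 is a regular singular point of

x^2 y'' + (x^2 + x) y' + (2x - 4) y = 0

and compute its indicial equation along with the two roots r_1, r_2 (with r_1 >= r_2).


Divide by x^2 to reach normal form y'' + P_1(x) y' + P_2(x) y = 0 with P_1(x) = 1 + 1/x and P_2(x) = 2/x - 4/x^2.
x = 0 is a singular point because the y'-coefficient 1 + 1/x has a pole at x = 0 and the y-coefficient 2/x - 4/x^2 has a pole at x = 0.
It is a regular singular point because x P_1(x) = p(x) = x + 1 and x^2 P_2(x) = q(x) = 2x - 4 are polynomials, hence analytic at x = 0.
p(0) = 1,  q(0) = -4.
Indicial equation: r(r-1) + p(0) r + q(0) = 0, i.e. r^2 + (p(0) - 1) r + q(0) = 0, i.e. r^2 - 4 = 0.
Discriminant: (0)^2 - 4(-4) = 16, so r = (0 ± 4)/2.
Solving: r_1 = 2, r_2 = -2.

indicial: r^2 - 4 = 0; roots r_1 = 2, r_2 = -2


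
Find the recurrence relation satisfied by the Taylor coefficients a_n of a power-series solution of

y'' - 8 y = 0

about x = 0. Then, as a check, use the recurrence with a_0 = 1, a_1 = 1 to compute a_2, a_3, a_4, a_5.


Substitute y = sum_n a_n x^n into y'' + (const) y = 0.
y''(x) = sum_{n>=0} (n+2)(n+1) a_{n+2} x^n.
The ODE becomes sum_n [(n+2)(n+1) a_{n+2} - 8 a_n] x^n = 0.
Setting each coefficient to zero gives the recurrence:
  (n+2)(n+1) a_{n+2} - 8 a_n = 0,
  a_{n+2} = 8 / ((n+1)(n+2)) a_n.

Check with a_0 = 1, a_1 = 1 (apply the recurrence for n = 0, 1, 2, 3): a_0 = 1, a_1 = 1, a_2 = 4, a_3 = 4/3, a_4 = 8/3, a_5 = 8/15.

a_{n+2} = 8/((n+1)(n+2)) * a_n; check: a_0 = 1, a_1 = 1, a_2 = 4, a_3 = 4/3, a_4 = 8/3, a_5 = 8/15


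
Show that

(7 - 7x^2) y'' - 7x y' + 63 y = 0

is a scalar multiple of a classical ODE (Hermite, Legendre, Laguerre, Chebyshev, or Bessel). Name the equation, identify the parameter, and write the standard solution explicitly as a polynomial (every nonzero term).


All three coefficients share the factor 7; dividing through by 7 gives  (1 - x^2) y'' - x y' + 9 y = 0.
This matches the Chebyshev equation (1 - x^2) y'' - x y' + n^2 y = 0 (note the -x y' term, not -2x y') with n^2 = 9, so n = 3; the polynomial solution is T_3(x).
With y = sum_k a_k x^k, matching x^k gives (k+2)(k+1) a_{k+2} = (k^2 - n^2) a_k = (k - 3)(k + 3) a_k. The right side vanishes at k = 3, so the series with the parity of 3 terminates at degree 3.
Standard normalization: leading coefficient of T_n is 2^(n-1), so a_3 = 2^2 = 4. Work downward with a_k = (k+1)(k+2) a_{k+2} / ((k - 3)(k + 3)):
  a_1 = (2)(3)(4) / ((1 - 3)(1 + 3)) = 24/(-8) = -3
Hence T_3(x) = 4 x^3 - 3 x.

T_3(x); series = 4 x^3 - 3 x


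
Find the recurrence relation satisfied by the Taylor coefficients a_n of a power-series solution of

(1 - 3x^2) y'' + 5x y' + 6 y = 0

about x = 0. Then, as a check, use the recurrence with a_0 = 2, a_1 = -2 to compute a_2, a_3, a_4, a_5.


Substitute y = sum_n a_n x^n.
(1 - 3 x^2) y'' contributes (n+2)(n+1) a_{n+2} - 3 n(n-1) a_n at x^n.
5 x y'(x) contributes 5 n a_n at x^n.
6 y(x) contributes 6 a_n at x^n.
Matching x^n: (n+2)(n+1) a_{n+2} + (-3 n(n-1) + 5 n + 6) a_n = 0.
Thus a_{n+2} = (3 n(n-1) - 5 n - 6) / ((n+1)(n+2)) * a_n.

Check with a_0 = 2, a_1 = -2 (apply the recurrence for n = 0, 1, 2, 3): a_0 = 2, a_1 = -2, a_2 = -6, a_3 = 11/3, a_4 = 5, a_5 = -11/20.

a_(n+2) = (3 n(n-1) - 5 n - 6) / ((n+1)(n+2)) * a_n; check: a_0 = 2, a_1 = -2, a_2 = -6, a_3 = 11/3, a_4 = 5, a_5 = -11/20


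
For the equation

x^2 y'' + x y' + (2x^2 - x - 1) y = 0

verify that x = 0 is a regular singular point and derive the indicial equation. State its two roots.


Divide by x^2 to reach normal form y'' + P_1(x) y' + P_2(x) y = 0 with P_1(x) = 1/x and P_2(x) = 2 - 1/x - 1/x^2.
x = 0 is a singular point because the y'-coefficient 1/x has a pole at x = 0 and the y-coefficient 2 - 1/x - 1/x^2 has a pole at x = 0.
It is a regular singular point because x P_1(x) = p(x) = 1 and x^2 P_2(x) = q(x) = 2x^2 - x - 1 are polynomials, hence analytic at x = 0.
p(0) = 1,  q(0) = -1.
Indicial equation: r(r-1) + p(0) r + q(0) = 0, i.e. r^2 + (p(0) - 1) r + q(0) = 0, i.e. r^2 - 1 = 0.
Discriminant: (0)^2 - 4(-1) = 4, so r = (0 ± 2)/2.
Solving: r_1 = 1, r_2 = -1.

indicial: r^2 - 1 = 0; roots r_1 = 1, r_2 = -1


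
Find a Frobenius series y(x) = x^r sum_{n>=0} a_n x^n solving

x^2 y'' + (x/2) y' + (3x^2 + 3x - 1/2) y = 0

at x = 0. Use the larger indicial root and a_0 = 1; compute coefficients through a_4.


Write in Frobenius form y'' + (p(x)/x) y' + (q(x)/x^2) y = 0:
  p(x) = 1/2,  q(x) = 3x^2 + 3x - 1/2.
Indicial equation: r(r-1) + (1/2) r + (-1/2) = 0 -> roots r_1 = 1, r_2 = -1/2.
Take r = r_1 = 1. Let y(x) = x^r sum_{n>=0} a_n x^n with a_0 = 1.
Substitute y = x^r sum a_n x^n and match x^{r+n}. The recurrence is
  D(n) a_n + 3 a_{n-1} + 3 a_{n-2} = 0,  where D(n) = (r+n)(r+n-1) + (1/2)(r+n) + (-1/2).
  a_n = [-3 a_{n-1} - 3 a_{n-2}] / D(n).
Since the indicial polynomial factors as (r - r_1)(r - r_2), D(n) = (r_1 + n - r_1)(r_1 + n - r_2) = n(n + 3/2).
Evaluating step by step (a_0 = 1):
  n = 1: D(1) = 1(1 + 3/2) = 5/2; numerator = -3(1) = -3; a_1 = (-3)/(5/2) = -6/5
  n = 2: D(2) = 2(2 + 3/2) = 7; numerator = -3(-6/5) - 3(1) = 3/5; a_2 = (3/5)/(7) = 3/35
  n = 3: D(3) = 3(3 + 3/2) = 27/2; numerator = -3(3/35) - 3(-6/5) = 117/35; a_3 = (117/35)/(27/2) = 26/105
  n = 4: D(4) = 4(4 + 3/2) = 22; numerator = -3(26/105) - 3(3/35) = -1; a_4 = (-1)/(22) = -1/22

r = 1; a_0 = 1; a_1 = -6/5; a_2 = 3/35; a_3 = 26/105; a_4 = -1/22


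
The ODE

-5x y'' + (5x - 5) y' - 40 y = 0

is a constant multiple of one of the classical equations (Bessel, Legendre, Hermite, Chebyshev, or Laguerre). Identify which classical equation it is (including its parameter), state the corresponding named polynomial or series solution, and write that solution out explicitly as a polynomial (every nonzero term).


All three coefficients share the factor -5; dividing through by -5 gives  x y'' + (1 - x) y' + 8 y = 0.
This matches the Laguerre equation x y'' + (1 - x) y' + n y = 0 with n = 8; the polynomial solution is L_8(x).
With y = sum_k a_k x^k, matching x^k gives (k+1)k a_{k+1} + (k+1) a_{k+1} - k a_k + n a_k = 0, i.e. (k+1)^2 a_{k+1} = (k - n) a_k = (k - 8) a_k. The right side vanishes at k = 8, so the series terminates at degree 8.
Standard normalization L_n(0) = 1 gives a_0 = 1. Work upward with a_{k+1} = (k - 8) a_k / (k+1)^2:
  a_1 = (0 - 8)(1) / 1^2 = -8/1 = -8
  a_2 = (1 - 8)(-8) / 2^2 = 56/4 = 14
  a_3 = (2 - 8)(14) / 3^2 = -84/9 = -28/3
  a_4 = (3 - 8)(-28/3) / 4^2 = (140/3)/16 = 35/12
  a_5 = (4 - 8)(35/12) / 5^2 = (-35/3)/25 = -7/15
  a_6 = (5 - 8)(-7/15) / 6^2 = (7/5)/36 = 7/180
  a_7 = (6 - 8)(7/180) / 7^2 = (-7/90)/49 = -1/630
  a_8 = (7 - 8)(-1/630) / 8^2 = (1/630)/64 = 1/40320
Hence L_8(x) = x^8/40320 - x^7/630 + 7 x^6/180 - 7 x^5/15 + 35 x^4/12 - 28 x^3/3 + 14 x^2 - 8 x + 1.

L_8(x); series = x^8/40320 - x^7/630 + 7 x^6/180 - 7 x^5/15 + 35 x^4/12 - 28 x^3/3 + 14 x^2 - 8 x + 1


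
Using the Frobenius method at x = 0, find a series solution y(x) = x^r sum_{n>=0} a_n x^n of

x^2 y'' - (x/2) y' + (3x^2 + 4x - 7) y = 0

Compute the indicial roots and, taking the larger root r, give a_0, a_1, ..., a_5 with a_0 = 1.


Write in Frobenius form y'' + (p(x)/x) y' + (q(x)/x^2) y = 0:
  p(x) = -1/2,  q(x) = 3x^2 + 4x - 7.
Indicial equation: r(r-1) + (-1/2) r + (-7) = 0 -> roots r_1 = 7/2, r_2 = -2.
Take r = r_1 = 7/2. Let y(x) = x^r sum_{n>=0} a_n x^n with a_0 = 1.
Substitute y = x^r sum a_n x^n and match x^{r+n}. The recurrence is
  D(n) a_n + 4 a_{n-1} + 3 a_{n-2} = 0,  where D(n) = (r+n)(r+n-1) + (-1/2)(r+n) + (-7).
  a_n = [-4 a_{n-1} - 3 a_{n-2}] / D(n).
Since the indicial polynomial factors as (r - r_1)(r - r_2), D(n) = (r_1 + n - r_1)(r_1 + n - r_2) = n(n + 11/2).
Evaluating step by step (a_0 = 1):
  n = 1: D(1) = 1(1 + 11/2) = 13/2; numerator = -4(1) = -4; a_1 = (-4)/(13/2) = -8/13
  n = 2: D(2) = 2(2 + 11/2) = 15; numerator = -4(-8/13) - 3(1) = -7/13; a_2 = (-7/13)/(15) = -7/195
  n = 3: D(3) = 3(3 + 11/2) = 51/2; numerator = -4(-7/195) - 3(-8/13) = 388/195; a_3 = (388/195)/(51/2) = 776/9945
  n = 4: D(4) = 4(4 + 11/2) = 38; numerator = -4(776/9945) - 3(-7/195) = -2033/9945; a_4 = (-2033/9945)/(38) = -107/19890
  n = 5: D(5) = 5(5 + 11/2) = 105/2; numerator = -4(-107/19890) - 3(776/9945) = -2114/9945; a_5 = (-2114/9945)/(105/2) = -604/149175

r = 7/2; a_0 = 1; a_1 = -8/13; a_2 = -7/195; a_3 = 776/9945; a_4 = -107/19890; a_5 = -604/149175


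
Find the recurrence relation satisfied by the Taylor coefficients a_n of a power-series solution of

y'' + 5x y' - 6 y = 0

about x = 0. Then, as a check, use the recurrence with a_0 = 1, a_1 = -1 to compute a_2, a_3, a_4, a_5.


Substitute y = sum_n a_n x^n.
y''(x) has coefficient (n+2)(n+1) a_{n+2} at x^n;
5 x y'(x) has coefficient 5 n a_n at x^n (shift);
-6 y(x) has coefficient -6 a_n at x^n.
Matching x^n: (n+2)(n+1) a_{n+2} + (5n - 6) a_n = 0.
Thus a_{n+2} = (-5n + 6) / ((n+1)(n+2)) * a_n.

Check with a_0 = 1, a_1 = -1 (apply the recurrence for n = 0, 1, 2, 3): a_0 = 1, a_1 = -1, a_2 = 3, a_3 = -1/6, a_4 = -1, a_5 = 3/40.

a_(n+2) = (-5n + 6) / ((n+1)(n+2)) * a_n; check: a_0 = 1, a_1 = -1, a_2 = 3, a_3 = -1/6, a_4 = -1, a_5 = 3/40


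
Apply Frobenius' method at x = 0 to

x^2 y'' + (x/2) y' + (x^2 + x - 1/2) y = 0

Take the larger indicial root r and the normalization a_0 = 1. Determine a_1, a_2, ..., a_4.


Write in Frobenius form y'' + (p(x)/x) y' + (q(x)/x^2) y = 0:
  p(x) = 1/2,  q(x) = x^2 + x - 1/2.
Indicial equation: r(r-1) + (1/2) r + (-1/2) = 0 -> roots r_1 = 1, r_2 = -1/2.
Take r = r_1 = 1. Let y(x) = x^r sum_{n>=0} a_n x^n with a_0 = 1.
Substitute y = x^r sum a_n x^n and match x^{r+n}. The recurrence is
  D(n) a_n + 1 a_{n-1} + 1 a_{n-2} = 0,  where D(n) = (r+n)(r+n-1) + (1/2)(r+n) + (-1/2).
  a_n = [-1 a_{n-1} - 1 a_{n-2}] / D(n).
Since the indicial polynomial factors as (r - r_1)(r - r_2), D(n) = (r_1 + n - r_1)(r_1 + n - r_2) = n(n + 3/2).
Evaluating step by step (a_0 = 1):
  n = 1: D(1) = 1(1 + 3/2) = 5/2; numerator = -1(1) = -1; a_1 = (-1)/(5/2) = -2/5
  n = 2: D(2) = 2(2 + 3/2) = 7; numerator = -1(-2/5) - 1(1) = -3/5; a_2 = (-3/5)/(7) = -3/35
  n = 3: D(3) = 3(3 + 3/2) = 27/2; numerator = -1(-3/35) - 1(-2/5) = 17/35; a_3 = (17/35)/(27/2) = 34/945
  n = 4: D(4) = 4(4 + 3/2) = 22; numerator = -1(34/945) - 1(-3/35) = 47/945; a_4 = (47/945)/(22) = 47/20790

r = 1; a_0 = 1; a_1 = -2/5; a_2 = -3/35; a_3 = 34/945; a_4 = 47/20790


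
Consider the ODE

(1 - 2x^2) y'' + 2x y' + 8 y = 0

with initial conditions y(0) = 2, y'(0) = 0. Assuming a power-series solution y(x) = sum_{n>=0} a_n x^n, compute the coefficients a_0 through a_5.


Ansatz: y(x) = sum_{n>=0} a_n x^n, so y'(x) = sum_{n>=1} n a_n x^(n-1) and y''(x) = sum_{n>=2} n(n-1) a_n x^(n-2).
Substitute into P(x) y'' + Q(x) y' + R(x) y = 0 with P(x) = 1 - 2x^2, Q(x) = 2x, R(x) = 8, and match powers of x.
Initial conditions: a_0 = 2, a_1 = 0.
Setting the coefficient of each power of x to zero and solving order by order (substituting the coefficients already found):
  x^0: 2 a_2 + 8 a_0 = 0  ->  2 a_2 = -8 a_0 = -16  ->  a_2 = -8
  x^1: 6 a_3 + 10 a_1 = 0  ->  6 a_3 = -10 a_1 = 0  ->  a_3 = 0
  x^2: 12 a_4 + 8 a_2 = 0  ->  12 a_4 = -8 a_2 = 64  ->  a_4 = 16/3
  x^3: 20 a_5 + 2 a_3 = 0  ->  20 a_5 = -2 a_3 = 0  ->  a_5 = 0
Truncated series: y(x) = 2 - 8 x^2 + (16/3) x^4 + O(x^6).

a_0 = 2; a_1 = 0; a_2 = -8; a_3 = 0; a_4 = 16/3; a_5 = 0


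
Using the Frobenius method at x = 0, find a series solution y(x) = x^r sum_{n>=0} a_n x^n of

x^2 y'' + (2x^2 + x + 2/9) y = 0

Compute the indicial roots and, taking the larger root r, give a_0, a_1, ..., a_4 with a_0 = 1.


Write in Frobenius form y'' + (p(x)/x) y' + (q(x)/x^2) y = 0:
  p(x) = 0,  q(x) = 2x^2 + x + 2/9.
Indicial equation: r(r-1) + (0) r + (2/9) = 0 -> roots r_1 = 2/3, r_2 = 1/3.
Take r = r_1 = 2/3. Let y(x) = x^r sum_{n>=0} a_n x^n with a_0 = 1.
Substitute y = x^r sum a_n x^n and match x^{r+n}. The recurrence is
  D(n) a_n + 1 a_{n-1} + 2 a_{n-2} = 0,  where D(n) = (r+n)(r+n-1) + (0)(r+n) + (2/9).
  a_n = [-1 a_{n-1} - 2 a_{n-2}] / D(n).
Since the indicial polynomial factors as (r - r_1)(r - r_2), D(n) = (r_1 + n - r_1)(r_1 + n - r_2) = n(n + 1/3).
Evaluating step by step (a_0 = 1):
  n = 1: D(1) = 1(1 + 1/3) = 4/3; numerator = -1(1) = -1; a_1 = (-1)/(4/3) = -3/4
  n = 2: D(2) = 2(2 + 1/3) = 14/3; numerator = -1(-3/4) - 2(1) = -5/4; a_2 = (-5/4)/(14/3) = -15/56
  n = 3: D(3) = 3(3 + 1/3) = 10; numerator = -1(-15/56) - 2(-3/4) = 99/56; a_3 = (99/56)/(10) = 99/560
  n = 4: D(4) = 4(4 + 1/3) = 52/3; numerator = -1(99/560) - 2(-15/56) = 201/560; a_4 = (201/560)/(52/3) = 603/29120

r = 2/3; a_0 = 1; a_1 = -3/4; a_2 = -15/56; a_3 = 99/560; a_4 = 603/29120


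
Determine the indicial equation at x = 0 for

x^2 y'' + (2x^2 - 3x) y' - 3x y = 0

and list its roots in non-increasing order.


Divide by x^2 to reach normal form y'' + P_1(x) y' + P_2(x) y = 0 with P_1(x) = 2 - 3/x and P_2(x) = -3/x.
x = 0 is a singular point because the y'-coefficient 2 - 3/x has a pole at x = 0 and the y-coefficient -3/x has a pole at x = 0.
It is a regular singular point because x P_1(x) = p(x) = 2x - 3 and x^2 P_2(x) = q(x) = -3x are polynomials, hence analytic at x = 0.
p(0) = -3,  q(0) = 0.
Indicial equation: r(r-1) + p(0) r + q(0) = 0, i.e. r^2 + (p(0) - 1) r + q(0) = 0, i.e. r^2 - 4 r = 0.
Discriminant: (-4)^2 - 4(0) = 16, so r = (4 ± 4)/2.
Solving: r_1 = 4, r_2 = 0.

indicial: r^2 - 4 r = 0; roots r_1 = 4, r_2 = 0


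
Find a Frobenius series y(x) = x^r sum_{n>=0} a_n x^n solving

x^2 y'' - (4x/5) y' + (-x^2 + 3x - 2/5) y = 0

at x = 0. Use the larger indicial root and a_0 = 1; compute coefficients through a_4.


Write in Frobenius form y'' + (p(x)/x) y' + (q(x)/x^2) y = 0:
  p(x) = -4/5,  q(x) = -x^2 + 3x - 2/5.
Indicial equation: r(r-1) + (-4/5) r + (-2/5) = 0 -> roots r_1 = 2, r_2 = -1/5.
Take r = r_1 = 2. Let y(x) = x^r sum_{n>=0} a_n x^n with a_0 = 1.
Substitute y = x^r sum a_n x^n and match x^{r+n}. The recurrence is
  D(n) a_n + 3 a_{n-1} - 1 a_{n-2} = 0,  where D(n) = (r+n)(r+n-1) + (-4/5)(r+n) + (-2/5).
  a_n = [-3 a_{n-1} + 1 a_{n-2}] / D(n).
Since the indicial polynomial factors as (r - r_1)(r - r_2), D(n) = (r_1 + n - r_1)(r_1 + n - r_2) = n(n + 11/5).
Evaluating step by step (a_0 = 1):
  n = 1: D(1) = 1(1 + 11/5) = 16/5; numerator = -3(1) = -3; a_1 = (-3)/(16/5) = -15/16
  n = 2: D(2) = 2(2 + 11/5) = 42/5; numerator = -3(-15/16) + 1(1) = 61/16; a_2 = (61/16)/(42/5) = 305/672
  n = 3: D(3) = 3(3 + 11/5) = 78/5; numerator = -3(305/672) + 1(-15/16) = -515/224; a_3 = (-515/224)/(78/5) = -2575/17472
  n = 4: D(4) = 4(4 + 11/5) = 124/5; numerator = -3(-2575/17472) + 1(305/672) = 15655/17472; a_4 = (15655/17472)/(124/5) = 2525/69888

r = 2; a_0 = 1; a_1 = -15/16; a_2 = 305/672; a_3 = -2575/17472; a_4 = 2525/69888


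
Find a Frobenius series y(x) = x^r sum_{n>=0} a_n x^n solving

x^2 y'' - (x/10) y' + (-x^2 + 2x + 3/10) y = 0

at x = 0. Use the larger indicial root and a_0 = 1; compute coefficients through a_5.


Write in Frobenius form y'' + (p(x)/x) y' + (q(x)/x^2) y = 0:
  p(x) = -1/10,  q(x) = -x^2 + 2x + 3/10.
Indicial equation: r(r-1) + (-1/10) r + (3/10) = 0 -> roots r_1 = 3/5, r_2 = 1/2.
Take r = r_1 = 3/5. Let y(x) = x^r sum_{n>=0} a_n x^n with a_0 = 1.
Substitute y = x^r sum a_n x^n and match x^{r+n}. The recurrence is
  D(n) a_n + 2 a_{n-1} - 1 a_{n-2} = 0,  where D(n) = (r+n)(r+n-1) + (-1/10)(r+n) + (3/10).
  a_n = [-2 a_{n-1} + 1 a_{n-2}] / D(n).
Since the indicial polynomial factors as (r - r_1)(r - r_2), D(n) = (r_1 + n - r_1)(r_1 + n - r_2) = n(n + 1/10).
Evaluating step by step (a_0 = 1):
  n = 1: D(1) = 1(1 + 1/10) = 11/10; numerator = -2(1) = -2; a_1 = (-2)/(11/10) = -20/11
  n = 2: D(2) = 2(2 + 1/10) = 21/5; numerator = -2(-20/11) + 1(1) = 51/11; a_2 = (51/11)/(21/5) = 85/77
  n = 3: D(3) = 3(3 + 1/10) = 93/10; numerator = -2(85/77) + 1(-20/11) = -310/77; a_3 = (-310/77)/(93/10) = -100/231
  n = 4: D(4) = 4(4 + 1/10) = 82/5; numerator = -2(-100/231) + 1(85/77) = 65/33; a_4 = (65/33)/(82/5) = 325/2706
  n = 5: D(5) = 5(5 + 1/10) = 51/2; numerator = -2(325/2706) + 1(-100/231) = -2125/3157; a_5 = (-2125/3157)/(51/2) = -250/9471

r = 3/5; a_0 = 1; a_1 = -20/11; a_2 = 85/77; a_3 = -100/231; a_4 = 325/2706; a_5 = -250/9471


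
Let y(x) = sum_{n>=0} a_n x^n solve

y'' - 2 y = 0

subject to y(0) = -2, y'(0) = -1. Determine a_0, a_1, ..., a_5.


Ansatz: y(x) = sum_{n>=0} a_n x^n, so y'(x) = sum_{n>=1} n a_n x^(n-1) and y''(x) = sum_{n>=2} n(n-1) a_n x^(n-2).
Substitute into P(x) y'' + Q(x) y' + R(x) y = 0 with P(x) = 1, Q(x) = 0, R(x) = -2, and match powers of x.
Initial conditions: a_0 = -2, a_1 = -1.
Setting the coefficient of each power of x to zero and solving order by order (substituting the coefficients already found):
  x^0: 2 a_2 - 2 a_0 = 0  ->  2 a_2 = 2 a_0 = -4  ->  a_2 = -2
  x^1: 6 a_3 - 2 a_1 = 0  ->  6 a_3 = 2 a_1 = -2  ->  a_3 = -1/3
  x^2: 12 a_4 - 2 a_2 = 0  ->  12 a_4 = 2 a_2 = -4  ->  a_4 = -1/3
  x^3: 20 a_5 - 2 a_3 = 0  ->  20 a_5 = 2 a_3 = -2/3  ->  a_5 = -1/30
Truncated series: y(x) = -2 - x - 2 x^2 - (1/3) x^3 - (1/3) x^4 - (1/30) x^5 + O(x^6).

a_0 = -2; a_1 = -1; a_2 = -2; a_3 = -1/3; a_4 = -1/3; a_5 = -1/30


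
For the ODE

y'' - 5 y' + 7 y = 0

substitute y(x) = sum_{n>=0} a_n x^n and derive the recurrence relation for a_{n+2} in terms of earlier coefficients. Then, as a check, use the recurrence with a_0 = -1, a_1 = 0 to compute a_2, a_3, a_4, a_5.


Substitute y = sum_n a_n x^n.
y''(x) has coefficient (n+2)(n+1) a_{n+2} at x^n;
-5 y'(x) has coefficient -5 (n+1) a_{n+1} at x^n;
7 y(x) has coefficient 7 a_n at x^n.
Matching x^n: (n+2)(n+1) a_{n+2} - 5 (n+1) a_{n+1} + 7 a_n = 0.
Thus a_{n+2} = [5 (n+1) a_{n+1} - 7 a_n] / ((n+1)(n+2)).

Check with a_0 = -1, a_1 = 0 (apply the recurrence for n = 0, 1, 2, 3): a_0 = -1, a_1 = 0, a_2 = 7/2, a_3 = 35/6, a_4 = 21/4, a_5 = 77/24.

a_(n+2) = [5 (n+1) a_(n+1) - 7 a_n] / ((n+1)(n+2)); check: a_0 = -1, a_1 = 0, a_2 = 7/2, a_3 = 35/6, a_4 = 21/4, a_5 = 77/24


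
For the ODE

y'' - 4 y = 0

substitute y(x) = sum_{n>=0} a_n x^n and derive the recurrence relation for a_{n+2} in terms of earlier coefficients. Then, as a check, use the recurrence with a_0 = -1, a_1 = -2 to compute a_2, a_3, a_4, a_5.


Substitute y = sum_n a_n x^n into y'' + (const) y = 0.
y''(x) = sum_{n>=0} (n+2)(n+1) a_{n+2} x^n.
The ODE becomes sum_n [(n+2)(n+1) a_{n+2} - 4 a_n] x^n = 0.
Setting each coefficient to zero gives the recurrence:
  (n+2)(n+1) a_{n+2} - 4 a_n = 0,
  a_{n+2} = 4 / ((n+1)(n+2)) a_n.

Check with a_0 = -1, a_1 = -2 (apply the recurrence for n = 0, 1, 2, 3): a_0 = -1, a_1 = -2, a_2 = -2, a_3 = -4/3, a_4 = -2/3, a_5 = -4/15.

a_{n+2} = 4/((n+1)(n+2)) * a_n; check: a_0 = -1, a_1 = -2, a_2 = -2, a_3 = -4/3, a_4 = -2/3, a_5 = -4/15
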